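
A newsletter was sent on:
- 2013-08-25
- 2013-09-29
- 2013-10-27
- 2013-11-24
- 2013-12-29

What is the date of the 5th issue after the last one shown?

These are Sundays with 35, 28, 28, 35-day gaps.
Each is the final Sunday of its month — 2013-09-29 is past the 28th, so '4th Sunday' doesn't fit.
Last Sunday of January 2014: 2014-01-26.
February 2014 ends with Sunday 2014-02-23.
Last Sunday of March 2014: 2014-03-30.
Last Sunday of April 2014: 2014-04-27.
May 2014 ends with Sunday 2014-05-25.

2014-05-25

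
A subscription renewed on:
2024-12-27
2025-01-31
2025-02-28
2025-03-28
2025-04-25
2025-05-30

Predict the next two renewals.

2025-06-27, 2025-07-25

Every date is a Friday; gaps 35, 28, 28, 28, 35 days.
Each is the last Friday of its month (at least one falls on the 29th or later, ruling out '4th Friday').
June 2025 ends with Friday 2025-06-27.
Last Friday of July 2025: 2025-07-25.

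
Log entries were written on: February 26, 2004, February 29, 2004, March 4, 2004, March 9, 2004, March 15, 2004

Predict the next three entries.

March 22, 2004; March 30, 2004; April 8, 2004

The spacing grows by 1 each time: 3, 4, 5, 6 days.
Next gap: 7 days. March 15, 2004 + 7 days = March 22, 2004.
Next gap: 8 days. March 22, 2004 + 8 days = March 30, 2004.
Next gap: 9 days. March 30, 2004 + 9 days = April 8, 2004.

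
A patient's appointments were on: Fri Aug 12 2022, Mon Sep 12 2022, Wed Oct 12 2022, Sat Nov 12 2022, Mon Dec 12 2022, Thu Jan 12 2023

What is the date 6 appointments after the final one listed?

Gaps: 31, 30, 31, 30, 31 days — not constant. Every event is on the 12th of the month.
Pattern: the 12th of each month.
Next: February 2023 → Sun Feb 12 2023.
Next: March 2023 → Sun Mar 12 2023.
April 2023: Wed Apr 12 2023.
May 2023: Fri May 12 2023.
June 2023: Mon Jun 12 2023.
Next: July 2023 → Wed Jul 12 2023.

Wed Jul 12 2023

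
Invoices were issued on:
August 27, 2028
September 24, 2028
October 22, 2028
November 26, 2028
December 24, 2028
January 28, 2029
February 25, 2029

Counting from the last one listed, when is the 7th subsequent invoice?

These are Sundays at 28- or 35-day spacing (28, 28, 35, 28, 35, 28).
The pattern: 4th Sunday of the month.
March 2029 — 4th Sunday is March 25, 2029.
April 2029 — 4th Sunday is April 22, 2029.
May 2029 — 4th Sunday is May 27, 2029.
4th Sunday of June 2029: June 24, 2029.
July 2029 — 4th Sunday is July 22, 2029.
4th Sunday of August 2029: August 26, 2029.
4th Sunday of September 2029: September 23, 2029.

September 23, 2029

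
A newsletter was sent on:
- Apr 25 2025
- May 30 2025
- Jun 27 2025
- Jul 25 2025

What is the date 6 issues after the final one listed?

Every date is a Friday; gaps 35, 28, 28 days.
Each is the last Friday of its month (at least one falls on the 29th or later, ruling out '4th Friday').
Last Friday of August 2025: Aug 29 2025.
Last Friday of September 2025: Sep 26 2025.
Last Friday of October 2025: Oct 31 2025.
Last Friday of November 2025: Nov 28 2025.
December 2025 ends with Friday Dec 26 2025.
Last Friday of January 2026: Jan 30 2026.

Jan 30 2026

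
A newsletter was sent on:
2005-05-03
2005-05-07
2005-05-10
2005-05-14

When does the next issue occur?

Every event lands on a Tuesday or Saturday (gaps cycle 4, 3, 4).
So the schedule is: every Tuesday and Saturday.
The following Tuesday is 2005-05-17.

2005-05-17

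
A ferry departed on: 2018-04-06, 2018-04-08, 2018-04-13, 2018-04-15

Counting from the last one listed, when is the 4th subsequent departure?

The gap pattern 2, 5, 2 repeats every 2 events.
These are the Fridays and Sundays of each week.
The following Friday is 2018-04-20.
Next Sunday: 2018-04-22.
The following Friday is 2018-04-27.
The following Sunday is 2018-04-29.

2018-04-29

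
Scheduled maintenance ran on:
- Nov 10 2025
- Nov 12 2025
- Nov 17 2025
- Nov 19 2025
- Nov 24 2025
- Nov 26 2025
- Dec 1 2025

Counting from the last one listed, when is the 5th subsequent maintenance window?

Dec 17 2025

Gaps: 2, 5, 2, 5, 2, 5 days — not constant, but cyclic with period 2.
The events fall on every Monday and Wednesday.
The following Wednesday is Dec 3 2025.
The following Monday is Dec 8 2025.
The following Wednesday is Dec 10 2025.
The following Monday is Dec 15 2025.
The following Wednesday is Dec 17 2025.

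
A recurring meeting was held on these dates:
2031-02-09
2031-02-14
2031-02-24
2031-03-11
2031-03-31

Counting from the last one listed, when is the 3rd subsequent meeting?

The spacing grows by 5 each time: 5, 10, 15, 20 days.
Next gap: 25 days. 2031-03-31 + 25 days = 2031-04-25.
Next gap: 30 days. 2031-04-25 + 30 days = 2031-05-25.
Next gap: 35 days. 2031-05-25 + 35 days = 2031-06-29.

2031-06-29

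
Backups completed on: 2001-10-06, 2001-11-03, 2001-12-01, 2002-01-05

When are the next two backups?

2002-02-02, 2002-03-02

Gaps: 28, 28, 35 days — a mix of 28 and 35. Every date is a Saturday.
Each is the 1st Saturday of its month.
February 2002 — 1st Saturday is 2002-02-02.
March 2002 — 1st Saturday is 2002-03-02.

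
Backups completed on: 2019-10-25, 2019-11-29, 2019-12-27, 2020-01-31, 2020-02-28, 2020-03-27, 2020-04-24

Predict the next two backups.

All Fridays; the gaps (35, 28, 35, 28, 28, 28) vary with month length.
This is the last Friday of each month.
Last Friday of May 2020: 2020-05-29.
June 2020 ends with Friday 2020-06-26.

2020-05-29, 2020-06-26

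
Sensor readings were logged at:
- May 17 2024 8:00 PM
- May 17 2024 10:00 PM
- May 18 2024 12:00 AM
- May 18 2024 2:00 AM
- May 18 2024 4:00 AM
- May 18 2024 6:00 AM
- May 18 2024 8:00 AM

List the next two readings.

May 18 2024 10:00 AM, May 18 2024 12:00 PM

The interval is a steady 2 hours (2, 2, 2, 2, 2, 2).
May 18 2024 8:00 AM + 2 h = May 18 2024 10:00 AM.
May 18 2024 10:00 AM + 2 h = May 18 2024 12:00 PM.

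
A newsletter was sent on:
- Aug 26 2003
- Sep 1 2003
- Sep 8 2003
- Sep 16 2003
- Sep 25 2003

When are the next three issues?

Gaps: 6, 7, 8, 9 days — each gap is 1 larger than the previous one.
Next gap: 10 days. Sep 25 2003 + 10 days = Oct 5 2003.
Next gap: 11 days. Oct 5 2003 + 11 days = Oct 16 2003.
Next gap: 12 days. Oct 16 2003 + 12 days = Oct 28 2003.

Oct 5 2003, Oct 16 2003, Oct 28 2003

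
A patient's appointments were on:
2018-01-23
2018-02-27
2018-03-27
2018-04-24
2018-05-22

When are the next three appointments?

2018-06-26, 2018-07-24, 2018-08-28

All dates are Tuesdays, 35, 28, 28, 28 days apart.
Specifically, the 4th Tuesday of each month.
4th Tuesday of June 2018: 2018-06-26.
4th Tuesday of July 2018: 2018-07-24.
4th Tuesday of August 2018: 2018-08-28.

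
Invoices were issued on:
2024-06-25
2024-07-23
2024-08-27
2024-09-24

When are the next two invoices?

2024-10-22, 2024-11-26

Gaps: 28, 35, 28 days — a mix of 28 and 35. Every date is a Tuesday.
Each is the 4th Tuesday of its month.
4th Tuesday of October 2024: 2024-10-22.
4th Tuesday of November 2024: 2024-11-26.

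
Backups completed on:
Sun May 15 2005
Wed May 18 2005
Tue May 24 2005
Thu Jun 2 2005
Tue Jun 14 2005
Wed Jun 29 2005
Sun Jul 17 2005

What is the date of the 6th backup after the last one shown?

Wed Jan 4 2006

The spacing grows by 3 each time: 3, 6, 9, 12, 15, 18 days.
Next gap: 21 days. Sun Jul 17 2005 + 21 days = Sun Aug 7 2005.
Next gap: 24 days. Sun Aug 7 2005 + 24 days = Wed Aug 31 2005.
Next gap: 27 days. Wed Aug 31 2005 + 27 days = Tue Sep 27 2005.
Next gap: 30 days. Tue Sep 27 2005 + 30 days = Thu Oct 27 2005.
Next gap: 33 days. Thu Oct 27 2005 + 33 days = Tue Nov 29 2005.
Next gap: 36 days. Tue Nov 29 2005 + 36 days = Wed Jan 4 2006.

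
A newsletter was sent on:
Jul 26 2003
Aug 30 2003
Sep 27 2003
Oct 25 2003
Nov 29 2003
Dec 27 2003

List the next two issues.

Jan 31 2004, Feb 28 2004

Every date is a Saturday; gaps 35, 28, 28, 35, 28 days.
Each is the last Saturday of its month (at least one falls on the 29th or later, ruling out '4th Saturday').
January 2004 ends with Saturday Jan 31 2004.
Last Saturday of February 2004: Feb 28 2004.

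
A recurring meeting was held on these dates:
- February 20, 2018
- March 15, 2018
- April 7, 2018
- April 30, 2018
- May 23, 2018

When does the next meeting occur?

The spacing is 23, 23, 23, 23 days — always 23 days.
May 23, 2018 + 23 days = June 15, 2018.

June 15, 2018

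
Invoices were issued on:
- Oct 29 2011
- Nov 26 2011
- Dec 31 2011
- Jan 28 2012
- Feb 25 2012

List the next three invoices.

Every date is a Saturday; gaps 28, 35, 28, 28 days.
Each is the last Saturday of its month (at least one falls on the 29th or later, ruling out '4th Saturday').
Last Saturday of March 2012: Mar 31 2012.
April 2012 ends with Saturday Apr 28 2012.
Last Saturday of May 2012: May 26 2012.

Mar 31 2012, Apr 28 2012, May 26 2012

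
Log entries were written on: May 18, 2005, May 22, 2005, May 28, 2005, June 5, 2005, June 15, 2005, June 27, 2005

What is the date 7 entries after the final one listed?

The spacing grows by 2 each time: 4, 6, 8, 10, 12 days.
Next gap: 14 days. June 27, 2005 + 14 days = July 11, 2005.
Next gap: 16 days. July 11, 2005 + 16 days = July 27, 2005.
Next gap: 18 days. July 27, 2005 + 18 days = August 14, 2005.
Next gap: 20 days. August 14, 2005 + 20 days = September 3, 2005.
Next gap: 22 days. September 3, 2005 + 22 days = September 25, 2005.
Next gap: 24 days. September 25, 2005 + 24 days = October 19, 2005.
Next gap: 26 days. October 19, 2005 + 26 days = November 14, 2005.

November 14, 2005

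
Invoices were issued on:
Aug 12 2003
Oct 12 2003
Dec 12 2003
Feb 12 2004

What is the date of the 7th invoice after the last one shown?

Each date is the 12th; the gaps (61, 61, 62) track the month lengths.
The rule is the 12th of every 2 months.
April 2004: Apr 12 2004.
Next: June 2004 → Jun 12 2004.
Next: August 2004 → Aug 12 2004.
Next: October 2004 → Oct 12 2004.
December 2004: Dec 12 2004.
Next: February 2005 → Feb 12 2005.
Next: April 2005 → Apr 12 2005.

Apr 12 2005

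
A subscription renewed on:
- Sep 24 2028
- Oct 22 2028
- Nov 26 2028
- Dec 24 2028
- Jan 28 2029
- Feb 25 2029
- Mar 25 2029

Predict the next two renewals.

Apr 22 2029, May 27 2029

All dates are Sundays, 28, 35, 28, 35, 28, 28 days apart.
Specifically, the 4th Sunday of each month.
April 2029 — 4th Sunday is Apr 22 2029.
May 2029 — 4th Sunday is May 27 2029.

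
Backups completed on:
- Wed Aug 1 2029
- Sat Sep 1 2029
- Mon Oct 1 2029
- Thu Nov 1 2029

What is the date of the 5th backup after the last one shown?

Gaps: 31, 30, 31 days — not constant. Every event is on the 1st of the month.
Pattern: the 1st of each month.
December 2029: Sat Dec 1 2029.
January 2030: Tue Jan 1 2030.
Next: February 2030 → Fri Feb 1 2030.
March 2030: Fri Mar 1 2030.
April 2030: Mon Apr 1 2030.

Mon Apr 1 2030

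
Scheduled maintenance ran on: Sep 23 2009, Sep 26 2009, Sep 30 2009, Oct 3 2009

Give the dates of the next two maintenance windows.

Oct 7 2009, Oct 10 2009

Every event lands on a Wednesday or Saturday (gaps cycle 3, 4, 3).
So the schedule is: every Wednesday and Saturday.
Next Wednesday: Oct 7 2009.
Next Saturday: Oct 10 2009.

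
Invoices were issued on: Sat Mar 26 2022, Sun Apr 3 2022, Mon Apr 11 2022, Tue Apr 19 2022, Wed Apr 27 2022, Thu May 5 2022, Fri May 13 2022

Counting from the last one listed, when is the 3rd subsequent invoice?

Mon Jun 6 2022

The spacing is 8, 8, 8, 8, 8, 8 days — always 8 days.
Fri May 13 2022 + 8 days = Sat May 21 2022.
Sat May 21 2022 + 8 days = Sun May 29 2022.
Sun May 29 2022 + 8 days = Mon Jun 6 2022.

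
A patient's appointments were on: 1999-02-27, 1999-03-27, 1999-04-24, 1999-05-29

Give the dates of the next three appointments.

1999-06-26, 1999-07-31, 1999-08-28

All Saturdays; the gaps (28, 28, 35) vary with month length.
This is the last Saturday of each month.
June 1999 ends with Saturday 1999-06-26.
July 1999 ends with Saturday 1999-07-31.
August 1999 ends with Saturday 1999-08-28.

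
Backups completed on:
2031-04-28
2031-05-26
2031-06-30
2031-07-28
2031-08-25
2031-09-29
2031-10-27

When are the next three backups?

These are Mondays with 28, 35, 28, 28, 35, 28-day gaps.
Each is the final Monday of its month — 2031-06-30 is past the 28th, so '4th Monday' doesn't fit.
Last Monday of November 2031: 2031-11-24.
December 2031 ends with Monday 2031-12-29.
January 2032 ends with Monday 2032-01-26.

2031-11-24, 2031-12-29, 2032-01-26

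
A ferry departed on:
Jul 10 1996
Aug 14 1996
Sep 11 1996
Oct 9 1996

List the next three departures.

Nov 13 1996, Dec 11 1996, Jan 8 1997

These are Wednesdays at 28- or 35-day spacing (35, 28, 28).
The pattern: 2nd Wednesday of the month.
2nd Wednesday of November 1996: Nov 13 1996.
December 1996 — 2nd Wednesday is Dec 11 1996.
January 1997 — 2nd Wednesday is Jan 8 1997.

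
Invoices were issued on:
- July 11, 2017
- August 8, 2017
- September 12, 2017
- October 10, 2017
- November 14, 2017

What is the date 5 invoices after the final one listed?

April 10, 2018

These are Tuesdays at 28- or 35-day spacing (28, 35, 28, 35).
The pattern: 2nd Tuesday of the month.
2nd Tuesday of December 2017: December 12, 2017.
2nd Tuesday of January 2018: January 9, 2018.
2nd Tuesday of February 2018: February 13, 2018.
March 2018 — 2nd Tuesday is March 13, 2018.
2nd Tuesday of April 2018: April 10, 2018.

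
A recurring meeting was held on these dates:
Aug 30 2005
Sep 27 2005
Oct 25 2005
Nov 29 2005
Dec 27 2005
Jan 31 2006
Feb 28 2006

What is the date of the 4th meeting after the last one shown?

Every date is a Tuesday; gaps 28, 28, 35, 28, 35, 28 days.
Each is the last Tuesday of its month (at least one falls on the 29th or later, ruling out '4th Tuesday').
March 2006 ends with Tuesday Mar 28 2006.
April 2006 ends with Tuesday Apr 25 2006.
Last Tuesday of May 2006: May 30 2006.
June 2006 ends with Tuesday Jun 27 2006.

Jun 27 2006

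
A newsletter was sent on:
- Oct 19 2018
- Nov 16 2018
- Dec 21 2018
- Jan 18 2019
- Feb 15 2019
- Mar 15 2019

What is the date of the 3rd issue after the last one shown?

Jun 21 2019

Gaps: 28, 35, 28, 28, 28 days — a mix of 28 and 35. Every date is a Friday.
Each is the 3rd Friday of its month.
April 2019 — 3rd Friday is Apr 19 2019.
May 2019 — 3rd Friday is May 17 2019.
3rd Friday of June 2019: Jun 21 2019.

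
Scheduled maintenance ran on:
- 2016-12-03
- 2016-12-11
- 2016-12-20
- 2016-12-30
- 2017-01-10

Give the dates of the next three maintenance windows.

2017-01-22, 2017-02-04, 2017-02-18

Gaps: 8, 9, 10, 11 days — each gap is 1 larger than the previous one.
Next gap: 12 days. 2017-01-10 + 12 days = 2017-01-22.
Next gap: 13 days. 2017-01-22 + 13 days = 2017-02-04.
Next gap: 14 days. 2017-02-04 + 14 days = 2017-02-18.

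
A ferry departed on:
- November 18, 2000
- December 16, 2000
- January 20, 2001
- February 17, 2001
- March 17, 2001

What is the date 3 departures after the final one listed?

These are Saturdays at 28- or 35-day spacing (28, 35, 28, 28).
The pattern: 3rd Saturday of the month.
April 2001 — 3rd Saturday is April 21, 2001.
May 2001 — 3rd Saturday is May 19, 2001.
3rd Saturday of June 2001: June 16, 2001.

June 16, 2001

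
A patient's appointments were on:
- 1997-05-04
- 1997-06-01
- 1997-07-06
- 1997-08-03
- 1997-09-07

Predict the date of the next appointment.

These are Sundays at 28- or 35-day spacing (28, 35, 28, 35).
The pattern: 1st Sunday of the month.
October 1997 — 1st Sunday is 1997-10-05.

1997-10-05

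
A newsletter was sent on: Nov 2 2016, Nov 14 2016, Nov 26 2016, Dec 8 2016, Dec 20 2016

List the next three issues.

Jan 1 2017, Jan 13 2017, Jan 25 2017

Every event comes 12 days after the last (12, 12, 12, 12).
Dec 20 2016 + 12 days = Jan 1 2017.
Jan 1 2017 + 12 days = Jan 13 2017.
Jan 13 2017 + 12 days = Jan 25 2017.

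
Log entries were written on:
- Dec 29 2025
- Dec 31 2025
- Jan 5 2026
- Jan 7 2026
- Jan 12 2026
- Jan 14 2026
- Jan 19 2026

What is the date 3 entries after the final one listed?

Jan 28 2026

Gaps: 2, 5, 2, 5, 2, 5 days — not constant, but cyclic with period 2.
The events fall on every Monday and Wednesday.
Next Wednesday: Jan 21 2026.
The following Monday is Jan 26 2026.
The following Wednesday is Jan 28 2026.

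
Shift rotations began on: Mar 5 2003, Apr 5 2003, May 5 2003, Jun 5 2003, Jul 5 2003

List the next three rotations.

Aug 5 2003, Sep 5 2003, Oct 5 2003

Each date is the 5th; the gaps (31, 30, 31, 30) track the month lengths.
The rule is the 5th of each month.
August 2003: Aug 5 2003.
Next: September 2003 → Sep 5 2003.
October 2003: Oct 5 2003.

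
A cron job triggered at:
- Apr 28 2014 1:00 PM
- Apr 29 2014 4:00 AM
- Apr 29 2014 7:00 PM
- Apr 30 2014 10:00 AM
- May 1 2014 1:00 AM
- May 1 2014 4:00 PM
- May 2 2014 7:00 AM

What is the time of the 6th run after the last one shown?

May 6 2014 1:00 AM

Spacing: 15, 15, 15, 15, 15, 15 h — constant 15 h.
May 2 2014 7:00 AM + 15 h = May 2 2014 10:00 PM.
May 2 2014 10:00 PM + 15 h = May 3 2014 1:00 PM.
May 3 2014 1:00 PM + 15 h = May 4 2014 4:00 AM.
May 4 2014 4:00 AM + 15 h = May 4 2014 7:00 PM.
May 4 2014 7:00 PM + 15 h = May 5 2014 10:00 AM.
May 5 2014 10:00 AM + 15 h = May 6 2014 1:00 AM.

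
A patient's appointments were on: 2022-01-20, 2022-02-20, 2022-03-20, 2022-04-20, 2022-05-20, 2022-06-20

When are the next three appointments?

2022-07-20, 2022-08-20, 2022-09-20

Gaps: 31, 28, 31, 30, 31 days — not constant. Every event is on the 20th of the month.
Pattern: the 20th of each month.
July 2022: 2022-07-20.
Next: August 2022 → 2022-08-20.
Next: September 2022 → 2022-09-20.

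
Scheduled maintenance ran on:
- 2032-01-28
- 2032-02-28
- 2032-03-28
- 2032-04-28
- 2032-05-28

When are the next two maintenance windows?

Each date is the 28th; the gaps (31, 29, 31, 30) track the month lengths.
The rule is the 28th of each month.
Next: June 2032 → 2032-06-28.
Next: July 2032 → 2032-07-28.

2032-06-28, 2032-07-28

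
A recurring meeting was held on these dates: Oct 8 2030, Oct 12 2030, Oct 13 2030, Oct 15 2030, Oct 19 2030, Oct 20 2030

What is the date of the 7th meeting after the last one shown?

Gaps: 4, 1, 2, 4, 1 days — not constant, but cyclic with period 3.
The events fall on every Tuesday, Saturday and Sunday.
The following Tuesday is Oct 22 2030.
The following Saturday is Oct 26 2030.
The following Sunday is Oct 27 2030.
Next Tuesday: Oct 29 2030.
Next Saturday: Nov 2 2030.
Next Sunday: Nov 3 2030.
Next Tuesday: Nov 5 2030.

Nov 5 2030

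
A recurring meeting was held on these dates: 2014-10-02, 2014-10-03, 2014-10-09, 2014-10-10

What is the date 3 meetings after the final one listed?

2014-10-23

Every event lands on a Thursday or Friday (gaps cycle 1, 6, 1).
So the schedule is: every Thursday and Friday.
Next Thursday: 2014-10-16.
Next Friday: 2014-10-17.
Next Thursday: 2014-10-23.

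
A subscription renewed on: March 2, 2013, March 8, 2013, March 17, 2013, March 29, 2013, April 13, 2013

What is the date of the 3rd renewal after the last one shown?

Intervals are 6, 9, 12, 15 days — an arithmetic progression with common difference 3.
Next gap: 18 days. April 13, 2013 + 18 days = May 1, 2013.
Next gap: 21 days. May 1, 2013 + 21 days = May 22, 2013.
Next gap: 24 days. May 22, 2013 + 24 days = June 15, 2013.

June 15, 2013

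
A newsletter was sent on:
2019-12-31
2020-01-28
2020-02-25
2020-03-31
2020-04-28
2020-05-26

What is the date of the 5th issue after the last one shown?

All Tuesdays; the gaps (28, 28, 35, 28, 28) vary with month length.
This is the last Tuesday of each month.
June 2020 ends with Tuesday 2020-06-30.
July 2020 ends with Tuesday 2020-07-28.
Last Tuesday of August 2020: 2020-08-25.
Last Tuesday of September 2020: 2020-09-29.
October 2020 ends with Tuesday 2020-10-27.

2020-10-27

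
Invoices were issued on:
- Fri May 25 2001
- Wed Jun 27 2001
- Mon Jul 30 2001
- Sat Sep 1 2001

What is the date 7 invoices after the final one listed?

The spacing is 33, 33, 33 days — always 33 days.
Sat Sep 1 2001 + 33 days = Thu Oct 4 2001.
Thu Oct 4 2001 + 33 days = Tue Nov 6 2001.
Tue Nov 6 2001 + 33 days = Sun Dec 9 2001.
Sun Dec 9 2001 + 33 days = Fri Jan 11 2002.
Fri Jan 11 2002 + 33 days = Wed Feb 13 2002.
Wed Feb 13 2002 + 33 days = Mon Mar 18 2002.
Mon Mar 18 2002 + 33 days = Sat Apr 20 2002.

Sat Apr 20 2002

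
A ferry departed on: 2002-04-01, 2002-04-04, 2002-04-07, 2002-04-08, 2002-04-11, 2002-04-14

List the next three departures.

2002-04-15, 2002-04-18, 2002-04-21

Gaps: 3, 3, 1, 3, 3 days — not constant, but cyclic with period 3.
The events fall on every Monday, Thursday and Sunday.
The following Monday is 2002-04-15.
Next Thursday: 2002-04-18.
Next Sunday: 2002-04-21.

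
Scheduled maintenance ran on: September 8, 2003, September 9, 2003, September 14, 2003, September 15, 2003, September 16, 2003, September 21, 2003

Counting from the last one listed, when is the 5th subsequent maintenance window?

September 30, 2003

Gaps: 1, 5, 1, 1, 5 days — not constant, but cyclic with period 3.
The events fall on every Monday, Tuesday and Sunday.
Next Monday: September 22, 2003.
Next Tuesday: September 23, 2003.
The following Sunday is September 28, 2003.
Next Monday: September 29, 2003.
The following Tuesday is September 30, 2003.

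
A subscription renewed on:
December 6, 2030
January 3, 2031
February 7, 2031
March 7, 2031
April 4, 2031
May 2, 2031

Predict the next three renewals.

June 6, 2031; July 4, 2031; August 1, 2031

All dates are Fridays, 28, 35, 28, 28, 28 days apart.
Specifically, the 1st Friday of each month.
1st Friday of June 2031: June 6, 2031.
July 2031 — 1st Friday is July 4, 2031.
1st Friday of August 2031: August 1, 2031.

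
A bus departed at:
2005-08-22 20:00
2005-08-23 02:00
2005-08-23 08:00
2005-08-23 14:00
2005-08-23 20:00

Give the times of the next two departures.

Spacing: 6, 6, 6, 6 h — constant 6 h.
2005-08-23 20:00 + 6 h = 2005-08-24 02:00.
2005-08-24 02:00 + 6 h = 2005-08-24 08:00.

2005-08-24 02:00, 2005-08-24 08:00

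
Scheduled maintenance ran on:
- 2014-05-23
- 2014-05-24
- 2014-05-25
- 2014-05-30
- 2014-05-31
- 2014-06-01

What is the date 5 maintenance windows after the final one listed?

2014-06-14

Gaps: 1, 1, 5, 1, 1 days — not constant, but cyclic with period 3.
The events fall on every Friday, Saturday and Sunday.
Next Friday: 2014-06-06.
The following Saturday is 2014-06-07.
Next Sunday: 2014-06-08.
The following Friday is 2014-06-13.
Next Saturday: 2014-06-14.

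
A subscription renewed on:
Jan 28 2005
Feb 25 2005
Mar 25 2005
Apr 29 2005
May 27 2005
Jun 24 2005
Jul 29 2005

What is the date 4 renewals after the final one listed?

Nov 25 2005

These are Fridays with 28, 28, 35, 28, 28, 35-day gaps.
Each is the final Friday of its month — Apr 29 2005 is past the 28th, so '4th Friday' doesn't fit.
Last Friday of August 2005: Aug 26 2005.
September 2005 ends with Friday Sep 30 2005.
October 2005 ends with Friday Oct 28 2005.
Last Friday of November 2005: Nov 25 2005.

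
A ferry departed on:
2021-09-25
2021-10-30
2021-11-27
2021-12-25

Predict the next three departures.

These are Saturdays with 35, 28, 28-day gaps.
Each is the final Saturday of its month — 2021-10-30 is past the 28th, so '4th Saturday' doesn't fit.
Last Saturday of January 2022: 2022-01-29.
Last Saturday of February 2022: 2022-02-26.
March 2022 ends with Saturday 2022-03-26.

2022-01-29, 2022-02-26, 2022-03-26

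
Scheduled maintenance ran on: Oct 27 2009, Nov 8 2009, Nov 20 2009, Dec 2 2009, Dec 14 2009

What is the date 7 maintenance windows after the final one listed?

The spacing is 12, 12, 12, 12 days — always 12 days.
Dec 14 2009 + 12 days = Dec 26 2009.
Dec 26 2009 + 12 days = Jan 7 2010.
Jan 7 2010 + 12 days = Jan 19 2010.
Jan 19 2010 + 12 days = Jan 31 2010.
Jan 31 2010 + 12 days = Feb 12 2010.
Feb 12 2010 + 12 days = Feb 24 2010.
Feb 24 2010 + 12 days = Mar 8 2010.

Mar 8 2010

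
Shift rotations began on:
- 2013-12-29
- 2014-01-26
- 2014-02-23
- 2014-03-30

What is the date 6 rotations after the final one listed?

2014-09-28

All Sundays; the gaps (28, 28, 35) vary with month length.
This is the last Sunday of each month.
April 2014 ends with Sunday 2014-04-27.
May 2014 ends with Sunday 2014-05-25.
Last Sunday of June 2014: 2014-06-29.
July 2014 ends with Sunday 2014-07-27.
Last Sunday of August 2014: 2014-08-31.
Last Sunday of September 2014: 2014-09-28.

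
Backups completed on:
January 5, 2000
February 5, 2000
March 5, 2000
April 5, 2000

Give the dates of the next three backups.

May 5, 2000; June 5, 2000; July 5, 2000

Gaps: 31, 29, 31 days — not constant. Every event is on the 5th of the month.
Pattern: the 5th of each month.
May 2000: May 5, 2000.
June 2000: June 5, 2000.
Next: July 2000 → July 5, 2000.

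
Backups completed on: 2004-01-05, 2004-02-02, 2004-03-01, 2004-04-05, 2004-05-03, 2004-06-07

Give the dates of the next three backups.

2004-07-05, 2004-08-02, 2004-09-06

All dates are Mondays, 28, 28, 35, 28, 35 days apart.
Specifically, the 1st Monday of each month.
July 2004 — 1st Monday is 2004-07-05.
1st Monday of August 2004: 2004-08-02.
September 2004 — 1st Monday is 2004-09-06.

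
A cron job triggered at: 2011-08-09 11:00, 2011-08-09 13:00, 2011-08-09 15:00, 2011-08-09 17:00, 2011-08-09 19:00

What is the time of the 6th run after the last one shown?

2011-08-10 07:00

The interval is a steady 2 hours (2, 2, 2, 2).
2011-08-09 19:00 + 2 h = 2011-08-09 21:00.
2011-08-09 21:00 + 2 h = 2011-08-09 23:00.
2011-08-09 23:00 + 2 h = 2011-08-10 01:00.
2011-08-10 01:00 + 2 h = 2011-08-10 03:00.
2011-08-10 03:00 + 2 h = 2011-08-10 05:00.
2011-08-10 05:00 + 2 h = 2011-08-10 07:00.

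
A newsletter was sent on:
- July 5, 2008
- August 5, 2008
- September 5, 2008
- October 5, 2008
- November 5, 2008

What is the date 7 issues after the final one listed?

The day-of-month is always 5 (31, 31, 30, 31 days between events).
So this recurs on the 5th of each month.
Next: December 2008 → December 5, 2008.
January 2009: January 5, 2009.
February 2009: February 5, 2009.
March 2009: March 5, 2009.
April 2009: April 5, 2009.
Next: May 2009 → May 5, 2009.
Next: June 2009 → June 5, 2009.

June 5, 2009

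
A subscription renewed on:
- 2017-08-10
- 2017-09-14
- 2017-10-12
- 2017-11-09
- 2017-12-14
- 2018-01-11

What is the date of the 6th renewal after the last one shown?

All dates are Thursdays, 35, 28, 28, 35, 28 days apart.
Specifically, the 2nd Thursday of each month.
February 2018 — 2nd Thursday is 2018-02-08.
March 2018 — 2nd Thursday is 2018-03-08.
2nd Thursday of April 2018: 2018-04-12.
2nd Thursday of May 2018: 2018-05-10.
June 2018 — 2nd Thursday is 2018-06-14.
July 2018 — 2nd Thursday is 2018-07-12.

2018-07-12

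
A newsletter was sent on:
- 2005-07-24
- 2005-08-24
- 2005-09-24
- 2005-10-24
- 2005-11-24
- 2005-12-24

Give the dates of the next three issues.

The day-of-month is always 24 (31, 31, 30, 31, 30 days between events).
So this recurs on the 24th of each month.
Next: January 2006 → 2006-01-24.
Next: February 2006 → 2006-02-24.
Next: March 2006 → 2006-03-24.

2006-01-24, 2006-02-24, 2006-03-24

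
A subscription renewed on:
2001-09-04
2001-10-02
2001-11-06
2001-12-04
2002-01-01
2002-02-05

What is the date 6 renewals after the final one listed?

These are Tuesdays at 28- or 35-day spacing (28, 35, 28, 28, 35).
The pattern: 1st Tuesday of the month.
1st Tuesday of March 2002: 2002-03-05.
April 2002 — 1st Tuesday is 2002-04-02.
1st Tuesday of May 2002: 2002-05-07.
June 2002 — 1st Tuesday is 2002-06-04.
July 2002 — 1st Tuesday is 2002-07-02.
1st Tuesday of August 2002: 2002-08-06.

2002-08-06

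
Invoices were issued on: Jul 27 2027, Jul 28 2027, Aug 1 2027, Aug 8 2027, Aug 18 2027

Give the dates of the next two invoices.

Aug 31 2027, Sep 16 2027

Gaps: 1, 4, 7, 10 days — each gap is 3 larger than the previous one.
Next gap: 13 days. Aug 18 2027 + 13 days = Aug 31 2027.
Next gap: 16 days. Aug 31 2027 + 16 days = Sep 16 2027.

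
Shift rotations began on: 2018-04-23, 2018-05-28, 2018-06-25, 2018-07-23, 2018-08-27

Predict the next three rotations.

All dates are Mondays, 35, 28, 28, 35 days apart.
Specifically, the 4th Monday of each month.
4th Monday of September 2018: 2018-09-24.
4th Monday of October 2018: 2018-10-22.
November 2018 — 4th Monday is 2018-11-26.

2018-09-24, 2018-10-22, 2018-11-26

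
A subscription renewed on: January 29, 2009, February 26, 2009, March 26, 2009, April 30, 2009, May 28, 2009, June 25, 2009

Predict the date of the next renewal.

These are Thursdays with 28, 28, 35, 28, 28-day gaps.
Each is the final Thursday of its month — January 29, 2009 is past the 28th, so '4th Thursday' doesn't fit.
Last Thursday of July 2009: July 30, 2009.

July 30, 2009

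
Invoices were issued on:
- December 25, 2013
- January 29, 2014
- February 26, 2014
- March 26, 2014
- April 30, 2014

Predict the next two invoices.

These are Wednesdays with 35, 28, 28, 35-day gaps.
Each is the final Wednesday of its month — January 29, 2014 is past the 28th, so '4th Wednesday' doesn't fit.
Last Wednesday of May 2014: May 28, 2014.
Last Wednesday of June 2014: June 25, 2014.

May 28, 2014; June 25, 2014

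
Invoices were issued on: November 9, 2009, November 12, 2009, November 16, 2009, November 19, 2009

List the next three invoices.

The gap pattern 3, 4, 3 repeats every 2 events.
These are the Mondays and Thursdays of each week.
Next Monday: November 23, 2009.
The following Thursday is November 26, 2009.
The following Monday is November 30, 2009.

November 23, 2009; November 26, 2009; November 30, 2009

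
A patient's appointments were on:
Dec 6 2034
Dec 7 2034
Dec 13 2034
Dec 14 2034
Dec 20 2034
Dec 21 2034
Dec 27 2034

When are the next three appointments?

Dec 28 2034, Jan 3 2035, Jan 4 2035

Every event lands on a Wednesday or Thursday (gaps cycle 1, 6, 1, 6, 1, 6).
So the schedule is: every Wednesday and Thursday.
Next Thursday: Dec 28 2034.
The following Wednesday is Jan 3 2035.
Next Thursday: Jan 4 2035.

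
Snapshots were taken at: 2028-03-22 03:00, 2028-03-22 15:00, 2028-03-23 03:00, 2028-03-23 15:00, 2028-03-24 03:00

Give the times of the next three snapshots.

Spacing: 12, 12, 12, 12 h — constant 12 h.
2028-03-24 03:00 + 12 h = 2028-03-24 15:00.
2028-03-24 15:00 + 12 h = 2028-03-25 03:00.
2028-03-25 03:00 + 12 h = 2028-03-25 15:00.

2028-03-24 15:00, 2028-03-25 03:00, 2028-03-25 15:00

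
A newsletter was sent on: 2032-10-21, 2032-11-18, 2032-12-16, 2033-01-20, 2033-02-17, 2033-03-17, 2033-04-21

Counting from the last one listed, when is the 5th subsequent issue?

2033-09-15

These are Thursdays at 28- or 35-day spacing (28, 28, 35, 28, 28, 35).
The pattern: 3rd Thursday of the month.
3rd Thursday of May 2033: 2033-05-19.
3rd Thursday of June 2033: 2033-06-16.
3rd Thursday of July 2033: 2033-07-21.
3rd Thursday of August 2033: 2033-08-18.
3rd Thursday of September 2033: 2033-09-15.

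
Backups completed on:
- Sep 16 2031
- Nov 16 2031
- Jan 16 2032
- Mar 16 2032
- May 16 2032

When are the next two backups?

Each date is the 16th; the gaps (61, 61, 60, 61) track the month lengths.
The rule is the 16th of every 2 months.
Next: July 2032 → Jul 16 2032.
Next: September 2032 → Sep 16 2032.

Jul 16 2032, Sep 16 2032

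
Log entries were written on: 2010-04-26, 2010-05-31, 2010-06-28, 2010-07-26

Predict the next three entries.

2010-08-30, 2010-09-27, 2010-10-25

These are Mondays with 35, 28, 28-day gaps.
Each is the final Monday of its month — 2010-05-31 is past the 28th, so '4th Monday' doesn't fit.
August 2010 ends with Monday 2010-08-30.
September 2010 ends with Monday 2010-09-27.
October 2010 ends with Monday 2010-10-25.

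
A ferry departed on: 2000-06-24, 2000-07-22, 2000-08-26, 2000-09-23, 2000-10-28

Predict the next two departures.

2000-11-25, 2000-12-23

Gaps: 28, 35, 28, 35 days — a mix of 28 and 35. Every date is a Saturday.
Each is the 4th Saturday of its month.
4th Saturday of November 2000: 2000-11-25.
December 2000 — 4th Saturday is 2000-12-23.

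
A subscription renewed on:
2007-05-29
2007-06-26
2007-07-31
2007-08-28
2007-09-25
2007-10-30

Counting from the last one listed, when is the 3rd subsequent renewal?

2008-01-29

These are Tuesdays with 28, 35, 28, 28, 35-day gaps.
Each is the final Tuesday of its month — 2007-05-29 is past the 28th, so '4th Tuesday' doesn't fit.
Last Tuesday of November 2007: 2007-11-27.
Last Tuesday of December 2007: 2007-12-25.
January 2008 ends with Tuesday 2008-01-29.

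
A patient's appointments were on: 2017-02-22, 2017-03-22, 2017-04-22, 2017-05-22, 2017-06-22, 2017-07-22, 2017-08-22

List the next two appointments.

Each date is the 22nd; the gaps (28, 31, 30, 31, 30, 31) track the month lengths.
The rule is the 22nd of each month.
September 2017: 2017-09-22.
Next: October 2017 → 2017-10-22.

2017-09-22, 2017-10-22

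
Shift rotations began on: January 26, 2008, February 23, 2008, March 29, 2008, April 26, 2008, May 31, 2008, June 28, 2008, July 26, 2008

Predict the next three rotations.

August 30, 2008; September 27, 2008; October 25, 2008

Every date is a Saturday; gaps 28, 35, 28, 35, 28, 28 days.
Each is the last Saturday of its month (at least one falls on the 29th or later, ruling out '4th Saturday').
Last Saturday of August 2008: August 30, 2008.
September 2008 ends with Saturday September 27, 2008.
October 2008 ends with Saturday October 25, 2008.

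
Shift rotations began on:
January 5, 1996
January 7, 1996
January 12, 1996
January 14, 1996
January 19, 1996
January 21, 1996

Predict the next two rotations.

January 26, 1996; January 28, 1996

The gap pattern 2, 5, 2, 5, 2 repeats every 2 events.
These are the Fridays and Sundays of each week.
Next Friday: January 26, 1996.
Next Sunday: January 28, 1996.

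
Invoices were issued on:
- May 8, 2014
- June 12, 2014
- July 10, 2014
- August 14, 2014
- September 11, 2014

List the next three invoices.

All dates are Thursdays, 35, 28, 35, 28 days apart.
Specifically, the 2nd Thursday of each month.
October 2014 — 2nd Thursday is October 9, 2014.
2nd Thursday of November 2014: November 13, 2014.
December 2014 — 2nd Thursday is December 11, 2014.

October 9, 2014; November 13, 2014; December 11, 2014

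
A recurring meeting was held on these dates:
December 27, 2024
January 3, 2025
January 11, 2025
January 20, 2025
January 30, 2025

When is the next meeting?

Gaps: 7, 8, 9, 10 days — each gap is 1 larger than the previous one.
Next gap: 11 days. January 30, 2025 + 11 days = February 10, 2025.

February 10, 2025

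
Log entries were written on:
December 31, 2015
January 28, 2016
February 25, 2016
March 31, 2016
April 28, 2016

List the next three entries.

May 26, 2016; June 30, 2016; July 28, 2016

These are Thursdays with 28, 28, 35, 28-day gaps.
Each is the final Thursday of its month — December 31, 2015 is past the 28th, so '4th Thursday' doesn't fit.
May 2016 ends with Thursday May 26, 2016.
Last Thursday of June 2016: June 30, 2016.
Last Thursday of July 2016: July 28, 2016.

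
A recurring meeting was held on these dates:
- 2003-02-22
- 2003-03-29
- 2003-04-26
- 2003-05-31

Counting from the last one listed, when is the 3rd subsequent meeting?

2003-08-30

These are Saturdays with 35, 28, 35-day gaps.
Each is the final Saturday of its month — 2003-03-29 is past the 28th, so '4th Saturday' doesn't fit.
June 2003 ends with Saturday 2003-06-28.
Last Saturday of July 2003: 2003-07-26.
August 2003 ends with Saturday 2003-08-30.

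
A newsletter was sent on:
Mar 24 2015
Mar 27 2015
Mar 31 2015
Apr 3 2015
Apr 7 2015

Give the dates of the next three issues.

Apr 10 2015, Apr 14 2015, Apr 17 2015

The gap pattern 3, 4, 3, 4 repeats every 2 events.
These are the Tuesdays and Fridays of each week.
The following Friday is Apr 10 2015.
The following Tuesday is Apr 14 2015.
The following Friday is Apr 17 2015.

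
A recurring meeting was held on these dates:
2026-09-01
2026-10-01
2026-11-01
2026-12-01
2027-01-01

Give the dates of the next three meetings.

2027-02-01, 2027-03-01, 2027-04-01

Each date is the 1st; the gaps (30, 31, 30, 31) track the month lengths.
The rule is the 1st of each month.
Next: February 2027 → 2027-02-01.
Next: March 2027 → 2027-03-01.
April 2027: 2027-04-01.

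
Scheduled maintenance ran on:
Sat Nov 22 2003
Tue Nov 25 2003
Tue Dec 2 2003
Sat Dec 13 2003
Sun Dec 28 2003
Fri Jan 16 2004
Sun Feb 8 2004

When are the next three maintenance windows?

Sat Mar 6 2004, Tue Apr 6 2004, Tue May 11 2004

Gaps: 3, 7, 11, 15, 19, 23 days — each gap is 4 larger than the previous one.
Next gap: 27 days. Sun Feb 8 2004 + 27 days = Sat Mar 6 2004.
Next gap: 31 days. Sat Mar 6 2004 + 31 days = Tue Apr 6 2004.
Next gap: 35 days. Tue Apr 6 2004 + 35 days = Tue May 11 2004.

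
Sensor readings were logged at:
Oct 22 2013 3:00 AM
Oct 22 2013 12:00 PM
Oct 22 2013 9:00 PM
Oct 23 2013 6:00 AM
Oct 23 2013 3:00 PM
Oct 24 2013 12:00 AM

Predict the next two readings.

Gaps: 9, 9, 9, 9, 9 hours — each event is 9 hours after the previous one.
Oct 24 2013 12:00 AM + 9 h = Oct 24 2013 9:00 AM.
Oct 24 2013 9:00 AM + 9 h = Oct 24 2013 6:00 PM.

Oct 24 2013 9:00 AM, Oct 24 2013 6:00 PM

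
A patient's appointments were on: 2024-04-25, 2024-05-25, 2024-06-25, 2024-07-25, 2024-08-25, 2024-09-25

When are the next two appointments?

2024-10-25, 2024-11-25

Gaps: 30, 31, 30, 31, 31 days — not constant. Every event is on the 25th of the month.
Pattern: the 25th of each month.
Next: October 2024 → 2024-10-25.
Next: November 2024 → 2024-11-25.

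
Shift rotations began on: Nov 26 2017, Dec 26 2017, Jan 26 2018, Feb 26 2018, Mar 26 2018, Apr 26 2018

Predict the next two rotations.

May 26 2018, Jun 26 2018

Gaps: 30, 31, 31, 28, 31 days — not constant. Every event is on the 26th of the month.
Pattern: the 26th of each month.
May 2018: May 26 2018.
Next: June 2018 → Jun 26 2018.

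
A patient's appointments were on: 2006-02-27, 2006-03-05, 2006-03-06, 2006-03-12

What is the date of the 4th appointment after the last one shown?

The gap pattern 6, 1, 6 repeats every 2 events.
These are the Mondays and Sundays of each week.
Next Monday: 2006-03-13.
The following Sunday is 2006-03-19.
Next Monday: 2006-03-20.
The following Sunday is 2006-03-26.

2006-03-26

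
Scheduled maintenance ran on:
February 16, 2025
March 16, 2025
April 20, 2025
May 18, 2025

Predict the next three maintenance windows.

June 15, 2025; July 20, 2025; August 17, 2025

All dates are Sundays, 28, 35, 28 days apart.
Specifically, the 3rd Sunday of each month.
June 2025 — 3rd Sunday is June 15, 2025.
3rd Sunday of July 2025: July 20, 2025.
August 2025 — 3rd Sunday is August 17, 2025.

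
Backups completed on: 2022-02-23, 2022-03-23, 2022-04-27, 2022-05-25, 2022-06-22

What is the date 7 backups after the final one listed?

These are Wednesdays at 28- or 35-day spacing (28, 35, 28, 28).
The pattern: 4th Wednesday of the month.
July 2022 — 4th Wednesday is 2022-07-27.
August 2022 — 4th Wednesday is 2022-08-24.
September 2022 — 4th Wednesday is 2022-09-28.
4th Wednesday of October 2022: 2022-10-26.
4th Wednesday of November 2022: 2022-11-23.
4th Wednesday of December 2022: 2022-12-28.
January 2023 — 4th Wednesday is 2023-01-25.

2023-01-25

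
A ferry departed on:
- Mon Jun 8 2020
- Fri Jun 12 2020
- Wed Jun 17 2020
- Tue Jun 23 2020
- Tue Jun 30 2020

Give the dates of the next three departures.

Gaps: 4, 5, 6, 7 days — each gap is 1 larger than the previous one.
Next gap: 8 days. Tue Jun 30 2020 + 8 days = Wed Jul 8 2020.
Next gap: 9 days. Wed Jul 8 2020 + 9 days = Fri Jul 17 2020.
Next gap: 10 days. Fri Jul 17 2020 + 10 days = Mon Jul 27 2020.

Wed Jul 8 2020, Fri Jul 17 2020, Mon Jul 27 2020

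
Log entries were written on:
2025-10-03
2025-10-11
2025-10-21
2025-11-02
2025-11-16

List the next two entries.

2025-12-02, 2025-12-20

Gaps: 8, 10, 12, 14 days — each gap is 2 larger than the previous one.
Next gap: 16 days. 2025-11-16 + 16 days = 2025-12-02.
Next gap: 18 days. 2025-12-02 + 18 days = 2025-12-20.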